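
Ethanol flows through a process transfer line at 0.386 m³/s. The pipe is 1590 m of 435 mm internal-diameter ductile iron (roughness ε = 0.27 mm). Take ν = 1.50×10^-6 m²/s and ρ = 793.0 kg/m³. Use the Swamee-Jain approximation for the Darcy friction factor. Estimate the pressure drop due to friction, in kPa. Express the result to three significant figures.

Δp ≈ 178 kPa

V = 4Q/(πD²) = 4·0.386/(π·0.435²) = 2.597 m/s
Re = VD/ν = 2.597·0.435/1.50×10^-6 = 7.53×10^5 → turbulent
ε/D = 0.27/435 = 6.21×10^-4
Swamee-Jain: f = 0.01821
h_f = f(L/D)V²/(2g) = 0.01821·(1590/0.435)·2.597²/(2·9.81) = 22.89 m
Δp = ρg·h_f = 793.0·9.81·22.89 = 178.1 kPa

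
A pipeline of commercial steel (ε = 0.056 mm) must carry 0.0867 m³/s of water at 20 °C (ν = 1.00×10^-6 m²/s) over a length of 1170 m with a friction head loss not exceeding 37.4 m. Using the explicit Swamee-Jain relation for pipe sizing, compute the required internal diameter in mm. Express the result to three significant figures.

D ≈ 202 mm

Swamee-Jain (Type III): D = 0.66·[ε^1.25·(LQ²/(gh_f))^4.75 + ν·Q^9.4·(L/(gh_f))^5.2]^0.04
LQ²/(gh_f) = 0.02397; L/(gh_f) = 3.189
Term 1 = ε^1.25·(…)^4.75 = 9.74×10^-14; Term 2 = ν·Q^9.4·(…)^5.2 = 4.33×10^-14
D = 0.66·(9.74×10^-14 + 4.33×10^-14)^0.04 = 0.2021 m = 202 mm
Check: V = 2.70 m/s, Re = 5.46×10^5, f = 0.01609, h_f = 34.7 m ≈ 37.4 m ✓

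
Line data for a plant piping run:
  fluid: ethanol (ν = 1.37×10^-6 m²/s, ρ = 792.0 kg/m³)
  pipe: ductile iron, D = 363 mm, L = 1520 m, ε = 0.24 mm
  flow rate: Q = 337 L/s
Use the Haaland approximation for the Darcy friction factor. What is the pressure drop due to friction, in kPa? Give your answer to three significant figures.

Δp ≈ 321 kPa

V = 4Q/(πD²) = 4·0.337/(π·0.363²) = 3.256 m/s
Re = VD/ν = 3.256·0.363/1.37×10^-6 = 8.63×10^5 → turbulent
ε/D = 0.24/363 = 6.61×10^-4
Haaland: f = 0.01825
h_f = f(L/D)V²/(2g) = 0.01825·(1520/0.363)·3.256²/(2·9.81) = 41.30 m
Δp = ρg·h_f = 792.0·9.81·41.30 = 320.8 kPa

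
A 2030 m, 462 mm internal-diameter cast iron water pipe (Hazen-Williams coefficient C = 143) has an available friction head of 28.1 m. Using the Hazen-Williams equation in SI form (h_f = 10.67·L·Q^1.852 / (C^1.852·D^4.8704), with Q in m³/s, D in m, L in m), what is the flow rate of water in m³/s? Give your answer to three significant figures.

Rearranging: Q = [h_f·C^1.852·D^4.8704 / (10.67·L)]^(1/1.852)
Q = [28.1·143^1.852·0.462^4.8704 / (10.67·2030)]^0.540 = 0.5183 m³/s

Q ≈ 0.518 m³/s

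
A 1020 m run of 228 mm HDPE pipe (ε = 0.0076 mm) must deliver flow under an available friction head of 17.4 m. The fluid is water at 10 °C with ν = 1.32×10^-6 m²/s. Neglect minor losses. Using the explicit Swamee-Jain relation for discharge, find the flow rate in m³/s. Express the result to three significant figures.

Q ≈ 0.0950 m³/s

Swamee-Jain (Type II): Q = -0.965·√(gD⁵h_f/L)·ln[ε/(3.7D) + √(3.17ν²L/(gD³h_f))]
√(gD⁵h_f/L) = √(9.81·0.228⁵·17.4/1020) = 0.01015
ε/(3.7D) = 9.01×10^-6; √(3.17ν²L/(gD³h_f)) = 5.28×10^-5
Q = -0.965·0.01015·ln(6.178×10^-5) = 0.09497 m³/s
Check: V = 2.33 m/s, Re = 4.02×10^5, f = 0.01407, h_f = 17.4 m ≈ 17.4 m ✓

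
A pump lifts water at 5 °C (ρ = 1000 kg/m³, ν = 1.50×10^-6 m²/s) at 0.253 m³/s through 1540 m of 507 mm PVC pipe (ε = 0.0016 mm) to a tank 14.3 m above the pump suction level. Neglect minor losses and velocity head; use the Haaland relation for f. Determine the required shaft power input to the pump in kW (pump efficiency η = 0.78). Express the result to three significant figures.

P_shaft ≈ 55.9 kW

V = 4Q/(πD²) = 1.253 m/s; Re = 4.24×10^5; ε/D = 3.16×10^-6; f = 0.01349
h_f = f(L/D)V²/2g = 3.280 m
Total head H = z + h_f = 14.3 + 3.280 = 17.58 m
P_hyd = ρgQH = 1000·9.81·0.253·17.58 = 43.63 kW
P_shaft = P_hyd/η = 43.63/0.78 = 55.94 kW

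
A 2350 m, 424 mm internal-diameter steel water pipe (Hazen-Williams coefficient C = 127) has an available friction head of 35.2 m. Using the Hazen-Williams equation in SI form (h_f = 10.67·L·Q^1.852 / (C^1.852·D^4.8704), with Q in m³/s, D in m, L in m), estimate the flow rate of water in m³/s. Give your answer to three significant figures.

Rearranging: Q = [h_f·C^1.852·D^4.8704 / (10.67·L)]^(1/1.852)
Q = [35.2·127^1.852·0.424^4.8704 / (10.67·2350)]^0.540 = 0.3833 m³/s

Q ≈ 0.383 m³/s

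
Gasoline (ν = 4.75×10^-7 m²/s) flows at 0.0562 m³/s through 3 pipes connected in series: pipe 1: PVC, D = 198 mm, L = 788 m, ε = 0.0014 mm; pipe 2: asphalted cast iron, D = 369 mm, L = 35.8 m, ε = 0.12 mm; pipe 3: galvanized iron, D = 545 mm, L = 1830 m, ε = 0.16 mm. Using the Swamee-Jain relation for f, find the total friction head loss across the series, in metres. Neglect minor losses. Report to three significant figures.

H ≈ 8.51 m

Pipe 1: V = 1.825 m/s, Re = 7.61×10^5, ε/D = 7.07×10^-6, f = 0.01231, h_1 = f(L/D)V²/2g = 8.318 m
Pipe 2: V = 0.5255 m/s, Re = 4.08×10^5, ε/D = 3.25×10^-4, f = 0.01681, h_2 = f(L/D)V²/2g = 0.02295 m
Pipe 3: V = 0.2409 m/s, Re = 2.76×10^5, ε/D = 2.94×10^-4, f = 0.01715, h_3 = f(L/D)V²/2g = 0.1703 m
Series → Q common, losses add: H = Σh = 8.511 m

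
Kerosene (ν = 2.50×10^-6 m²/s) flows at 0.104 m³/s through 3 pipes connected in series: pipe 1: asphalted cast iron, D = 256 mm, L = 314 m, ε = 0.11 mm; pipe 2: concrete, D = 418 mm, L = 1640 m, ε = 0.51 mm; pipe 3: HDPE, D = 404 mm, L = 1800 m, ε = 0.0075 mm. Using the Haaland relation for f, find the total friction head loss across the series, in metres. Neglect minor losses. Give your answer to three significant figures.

Pipe 1: V = 2.021 m/s, Re = 2.07×10^5, ε/D = 4.30×10^-4, f = 0.01820, h_1 = f(L/D)V²/2g = 4.645 m
Pipe 2: V = 0.7579 m/s, Re = 1.27×10^5, ε/D = 0.00122, f = 0.02231, h_2 = f(L/D)V²/2g = 2.563 m
Pipe 3: V = 0.8113 m/s, Re = 1.31×10^5, ε/D = 1.86×10^-5, f = 0.01694, h_3 = f(L/D)V²/2g = 2.532 m
Series → Q common, losses add: H = Σh = 9.741 m

H ≈ 9.74 m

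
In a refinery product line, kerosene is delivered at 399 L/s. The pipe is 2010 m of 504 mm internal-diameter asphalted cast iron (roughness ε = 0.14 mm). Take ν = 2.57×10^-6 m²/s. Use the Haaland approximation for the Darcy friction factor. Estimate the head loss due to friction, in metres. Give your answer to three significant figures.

h_f ≈ 13.2 m

V = 4Q/(πD²) = 4·0.399/(π·0.504²) = 2.000 m/s
Re = VD/ν = 2.000·0.504/2.57×10^-6 = 3.92×10^5 → turbulent
ε/D = 0.14/504 = 2.78×10^-4
Haaland: f = 0.01626
h_f = f(L/D)V²/(2g) = 0.01626·(2010/0.504)·2.000²/(2·9.81) = 13.22 m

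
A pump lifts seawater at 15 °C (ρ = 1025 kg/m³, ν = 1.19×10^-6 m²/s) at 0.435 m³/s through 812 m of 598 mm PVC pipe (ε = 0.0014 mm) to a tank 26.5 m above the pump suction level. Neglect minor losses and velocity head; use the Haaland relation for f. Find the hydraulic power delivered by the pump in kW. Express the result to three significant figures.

P_hyd ≈ 125 kW

V = 4Q/(πD²) = 1.549 m/s; Re = 7.78×10^5; ε/D = 2.34×10^-6; f = 0.01212
h_f = f(L/D)V²/2g = 2.012 m
Total head H = z + h_f = 26.5 + 2.012 = 28.51 m
P_hyd = ρgQH = 1025·9.81·0.435·28.51 = 124.7 kW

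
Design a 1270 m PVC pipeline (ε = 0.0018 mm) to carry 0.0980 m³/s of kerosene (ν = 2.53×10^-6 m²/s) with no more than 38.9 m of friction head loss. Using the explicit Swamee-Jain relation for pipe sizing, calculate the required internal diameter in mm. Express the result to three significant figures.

D ≈ 211 mm

Swamee-Jain (Type III): D = 0.66·[ε^1.25·(LQ²/(gh_f))^4.75 + ν·Q^9.4·(L/(gh_f))^5.2]^0.04
LQ²/(gh_f) = 0.03196; L/(gh_f) = 3.328
Term 1 = ε^1.25·(…)^4.75 = 5.20×10^-15; Term 2 = ν·Q^9.4·(…)^5.2 = 4.33×10^-13
D = 0.66·(5.20×10^-15 + 4.33×10^-13)^0.04 = 0.2114 m = 211 mm
Check: V = 2.79 m/s, Re = 2.33×10^5, f = 0.01516, h_f = 36.2 m ≈ 38.9 m ✓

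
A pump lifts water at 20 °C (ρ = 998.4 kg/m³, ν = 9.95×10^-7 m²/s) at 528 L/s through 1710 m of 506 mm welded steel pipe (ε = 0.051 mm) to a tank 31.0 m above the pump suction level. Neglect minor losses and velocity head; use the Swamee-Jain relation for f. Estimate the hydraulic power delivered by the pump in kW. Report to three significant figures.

P_hyd ≈ 242 kW

V = 4Q/(πD²) = 2.626 m/s; Re = 1.34×10^6; ε/D = 1.01×10^-4; f = 0.01322
h_f = f(L/D)V²/2g = 15.70 m
Total head H = z + h_f = 31.0 + 15.70 = 46.70 m
P_hyd = ρgQH = 998.4·9.81·0.528·46.70 = 241.5 kW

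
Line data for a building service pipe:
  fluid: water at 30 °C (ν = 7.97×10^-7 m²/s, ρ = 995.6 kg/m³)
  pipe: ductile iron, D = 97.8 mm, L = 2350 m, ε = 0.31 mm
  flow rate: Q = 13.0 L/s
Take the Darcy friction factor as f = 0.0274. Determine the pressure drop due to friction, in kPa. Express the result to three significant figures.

V = 4Q/(πD²) = 4·0.0130/(π·0.0978²) = 1.731 m/s
h_f = f(L/D)V²/(2g) = 0.02740·(2350/0.0978)·1.731²/(2·9.81) = 100.5 m
Δp = ρg·h_f = 995.6·9.81·100.5 = 981.5 kPa

Δp ≈ 981 kPa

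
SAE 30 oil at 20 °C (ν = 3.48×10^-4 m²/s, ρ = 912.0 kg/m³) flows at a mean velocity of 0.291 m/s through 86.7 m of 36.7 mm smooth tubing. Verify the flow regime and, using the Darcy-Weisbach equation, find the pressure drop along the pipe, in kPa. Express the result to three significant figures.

Δp ≈ 190 kPa

Re = VD/ν = 0.291·0.03670/3.48×10^-4 = 30.7 → laminar (Re < 2300)
f = 64/Re = 2.085
h_f = f(L/D)V²/(2g) = 2.085·(86.7/0.03670)·0.291²/(2·9.81) = 21.26 m
Δp = ρg·h_f = 912.0·9.81·21.26 = 190.2 kPa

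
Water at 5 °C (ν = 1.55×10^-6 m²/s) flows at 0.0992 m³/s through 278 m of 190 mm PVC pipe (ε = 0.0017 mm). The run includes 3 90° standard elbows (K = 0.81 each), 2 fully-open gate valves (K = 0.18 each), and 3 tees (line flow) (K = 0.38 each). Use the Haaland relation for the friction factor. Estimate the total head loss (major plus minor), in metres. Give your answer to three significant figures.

H_L ≈ 14.8 m

V = 4Q/(πD²) = 3.499 m/s; V²/2g = 0.6239 m
Re = 4.29×10^5, ε/D = 8.95×10^-6 → f = 0.01352 (Haaland)
Major: h_f = f(L/D)·V²/2g = 0.01352·1463·0.6239 = 12.34 m
Minor: ΣK = 3.93; h_m = ΣK·V²/2g = 2.452 m
Total H_L = 12.34 + 2.452 = 14.79 m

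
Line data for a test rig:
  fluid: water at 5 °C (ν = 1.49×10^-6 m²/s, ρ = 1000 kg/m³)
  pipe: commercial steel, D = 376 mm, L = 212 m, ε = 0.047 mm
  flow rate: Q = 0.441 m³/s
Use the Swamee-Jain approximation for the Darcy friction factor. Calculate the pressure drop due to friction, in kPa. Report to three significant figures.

V = 4Q/(πD²) = 4·0.441/(π·0.376²) = 3.972 m/s
Re = VD/ν = 3.972·0.376/1.49×10^-6 = 1.00×10^6 → turbulent
ε/D = 0.047/376 = 1.25×10^-4
Swamee-Jain: f = 0.01386
h_f = f(L/D)V²/(2g) = 0.01386·(212/0.376)·3.972²/(2·9.81) = 6.282 m
Δp = ρg·h_f = 1000·9.81·6.282 = 61.63 kPa

Δp ≈ 61.6 kPa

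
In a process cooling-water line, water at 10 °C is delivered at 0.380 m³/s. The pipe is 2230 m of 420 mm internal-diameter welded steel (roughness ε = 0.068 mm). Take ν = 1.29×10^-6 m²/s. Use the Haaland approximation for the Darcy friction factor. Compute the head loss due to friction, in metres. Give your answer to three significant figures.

h_f ≈ 29.0 m

V = 4Q/(πD²) = 4·0.380/(π·0.420²) = 2.743 m/s
Re = VD/ν = 2.743·0.420/1.29×10^-6 = 8.93×10^5 → turbulent
ε/D = 0.068/420 = 1.62×10^-4
Haaland: f = 0.01426
h_f = f(L/D)V²/(2g) = 0.01426·(2230/0.420)·2.743²/(2·9.81) = 29.02 m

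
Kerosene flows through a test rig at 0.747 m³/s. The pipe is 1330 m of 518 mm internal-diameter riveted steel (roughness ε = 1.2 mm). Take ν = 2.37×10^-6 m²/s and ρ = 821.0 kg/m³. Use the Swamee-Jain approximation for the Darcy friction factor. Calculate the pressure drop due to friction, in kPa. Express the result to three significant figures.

Δp ≈ 327 kPa

V = 4Q/(πD²) = 4·0.747/(π·0.518²) = 3.545 m/s
Re = VD/ν = 3.545·0.518/2.37×10^-6 = 7.75×10^5 → turbulent
ε/D = 1.2/518 = 0.00232
Swamee-Jain: f = 0.02466
h_f = f(L/D)V²/(2g) = 0.02466·(1330/0.518)·3.545²/(2·9.81) = 40.55 m
Δp = ρg·h_f = 821.0·9.81·40.55 = 326.6 kPa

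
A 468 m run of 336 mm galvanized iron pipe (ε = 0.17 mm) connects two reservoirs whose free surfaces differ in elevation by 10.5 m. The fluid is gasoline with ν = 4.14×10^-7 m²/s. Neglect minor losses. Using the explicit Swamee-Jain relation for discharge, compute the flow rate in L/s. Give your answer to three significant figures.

Q ≈ 262 L/s

Swamee-Jain (Type II): Q = -0.965·√(gD⁵h_f/L)·ln[ε/(3.7D) + √(3.17ν²L/(gD³h_f))]
√(gD⁵h_f/L) = √(9.81·0.336⁵·10.5/468) = 0.03070
ε/(3.7D) = 1.37×10^-4; √(3.17ν²L/(gD³h_f)) = 8.07×10^-6
Q = -0.965·0.03070·ln(1.448×10^-4) = 0.2619 m³/s
Check: V = 2.95 m/s, Re = 2.40×10^6, f = 0.01702, h_f = 10.5 m ≈ 10.5 m ✓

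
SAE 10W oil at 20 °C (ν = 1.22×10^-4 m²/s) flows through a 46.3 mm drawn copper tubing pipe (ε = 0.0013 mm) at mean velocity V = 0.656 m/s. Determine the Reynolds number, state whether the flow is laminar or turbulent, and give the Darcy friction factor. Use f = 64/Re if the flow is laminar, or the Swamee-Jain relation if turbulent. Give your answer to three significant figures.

Re ≈ 249; laminar; f = 64/Re ≈ 0.257

Re = VD/ν = 0.6560·0.0463/1.22×10^-4 = 249
Re < 2300 → laminar → f = 64/Re = 0.2571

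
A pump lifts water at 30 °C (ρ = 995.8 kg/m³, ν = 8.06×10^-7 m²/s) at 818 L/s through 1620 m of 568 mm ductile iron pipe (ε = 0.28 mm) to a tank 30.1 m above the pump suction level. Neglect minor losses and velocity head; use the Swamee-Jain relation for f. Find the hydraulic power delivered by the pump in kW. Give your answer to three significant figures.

P_hyd ≈ 446 kW

V = 4Q/(πD²) = 3.228 m/s; Re = 2.27×10^6; ε/D = 4.93×10^-4; f = 0.01694
h_f = f(L/D)V²/2g = 25.67 m
Total head H = z + h_f = 30.1 + 25.67 = 55.77 m
P_hyd = ρgQH = 995.8·9.81·0.818·55.77 = 445.6 kW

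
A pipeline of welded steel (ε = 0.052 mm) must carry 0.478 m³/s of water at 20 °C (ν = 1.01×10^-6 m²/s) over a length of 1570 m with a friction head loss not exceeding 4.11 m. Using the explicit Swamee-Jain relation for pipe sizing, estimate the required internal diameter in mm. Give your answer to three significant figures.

Swamee-Jain (Type III): D = 0.66·[ε^1.25·(LQ²/(gh_f))^4.75 + ν·Q^9.4·(L/(gh_f))^5.2]^0.04
LQ²/(gh_f) = 8.897; L/(gh_f) = 38.94
Term 1 = ε^1.25·(…)^4.75 = 0.143; Term 2 = ν·Q^9.4·(…)^5.2 = 0.182
D = 0.66·(0.143 + 0.182)^0.04 = 0.6310 m = 631 mm
Check: V = 1.53 m/s, Re = 9.55×10^5, f = 0.01329, h_f = 3.94 m ≈ 4.11 m ✓

D ≈ 631 mm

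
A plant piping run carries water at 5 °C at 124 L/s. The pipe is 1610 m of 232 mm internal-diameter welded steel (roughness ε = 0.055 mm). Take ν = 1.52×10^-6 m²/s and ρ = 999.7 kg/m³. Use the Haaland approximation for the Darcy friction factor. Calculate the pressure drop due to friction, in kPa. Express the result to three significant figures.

V = 4Q/(πD²) = 4·0.124/(π·0.232²) = 2.933 m/s
Re = VD/ν = 2.933·0.232/1.52×10^-6 = 4.48×10^5 → turbulent
ε/D = 0.055/232 = 2.37×10^-4
Haaland: f = 0.01576
h_f = f(L/D)V²/(2g) = 0.01576·(1610/0.232)·2.933²/(2·9.81) = 47.97 m
Δp = ρg·h_f = 999.7·9.81·47.97 = 470.4 kPa

Δp ≈ 470 kPa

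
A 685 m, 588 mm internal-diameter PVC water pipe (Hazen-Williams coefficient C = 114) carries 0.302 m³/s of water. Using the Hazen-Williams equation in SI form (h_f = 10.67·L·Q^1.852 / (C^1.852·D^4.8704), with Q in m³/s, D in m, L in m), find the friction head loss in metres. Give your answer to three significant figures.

h_f ≈ 1.64 m

h_f = 10.67·685·0.302^1.852 / (114^1.852·0.588^4.8704) = 1.639 m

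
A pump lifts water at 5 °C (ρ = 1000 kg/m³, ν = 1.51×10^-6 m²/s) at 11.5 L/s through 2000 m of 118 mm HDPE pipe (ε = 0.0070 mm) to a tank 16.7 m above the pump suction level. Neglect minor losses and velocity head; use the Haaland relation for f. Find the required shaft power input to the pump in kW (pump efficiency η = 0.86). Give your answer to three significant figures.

P_shaft ≈ 4.55 kW

V = 4Q/(πD²) = 1.052 m/s; Re = 8.22×10^4; ε/D = 5.93×10^-5; f = 0.01880
h_f = f(L/D)V²/2g = 17.96 m
Total head H = z + h_f = 16.7 + 17.96 = 34.66 m
P_hyd = ρgQH = 1000·9.81·0.0115·34.66 = 3.910 kW
P_shaft = P_hyd/η = 3.910/0.86 = 4.546 kW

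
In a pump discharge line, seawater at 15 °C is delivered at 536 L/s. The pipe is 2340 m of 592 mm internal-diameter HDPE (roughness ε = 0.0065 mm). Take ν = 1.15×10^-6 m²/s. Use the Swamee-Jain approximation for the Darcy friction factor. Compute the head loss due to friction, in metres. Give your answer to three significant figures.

h_f ≈ 9.07 m

V = 4Q/(πD²) = 4·0.536/(π·0.592²) = 1.947 m/s
Re = VD/ν = 1.947·0.592/1.15×10^-6 = 1.00×10^6 → turbulent
ε/D = 0.0065/592 = 1.10×10^-5
Swamee-Jain: f = 0.01187
h_f = f(L/D)V²/(2g) = 0.01187·(2340/0.592)·1.947²/(2·9.81) = 9.069 m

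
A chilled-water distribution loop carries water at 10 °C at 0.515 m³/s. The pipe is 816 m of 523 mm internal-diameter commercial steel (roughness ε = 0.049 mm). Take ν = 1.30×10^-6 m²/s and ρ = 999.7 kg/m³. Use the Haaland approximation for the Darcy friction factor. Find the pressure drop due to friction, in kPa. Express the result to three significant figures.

Δp ≈ 59.5 kPa

V = 4Q/(πD²) = 4·0.515/(π·0.523²) = 2.397 m/s
Re = VD/ν = 2.397·0.523/1.30×10^-6 = 9.64×10^5 → turbulent
ε/D = 0.049/523 = 9.37×10^-5
Haaland: f = 0.01327
h_f = f(L/D)V²/(2g) = 0.01327·(816/0.523)·2.397²/(2·9.81) = 6.066 m
Δp = ρg·h_f = 999.7·9.81·6.066 = 59.49 kPa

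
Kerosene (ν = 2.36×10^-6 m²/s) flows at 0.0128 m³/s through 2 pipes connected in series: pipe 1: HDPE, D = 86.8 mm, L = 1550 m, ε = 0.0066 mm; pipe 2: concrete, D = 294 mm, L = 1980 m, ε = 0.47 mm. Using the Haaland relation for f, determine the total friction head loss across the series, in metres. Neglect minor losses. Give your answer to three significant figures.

H ≈ 81.2 m

Pipe 1: V = 2.163 m/s, Re = 7.96×10^4, ε/D = 7.60×10^-5, f = 0.01899, h_1 = f(L/D)V²/2g = 80.87 m
Pipe 2: V = 0.1885 m/s, Re = 2.35×10^4, ε/D = 0.00160, f = 0.02799, h_2 = f(L/D)V²/2g = 0.3416 m
Series → Q common, losses add: H = Σh = 81.21 m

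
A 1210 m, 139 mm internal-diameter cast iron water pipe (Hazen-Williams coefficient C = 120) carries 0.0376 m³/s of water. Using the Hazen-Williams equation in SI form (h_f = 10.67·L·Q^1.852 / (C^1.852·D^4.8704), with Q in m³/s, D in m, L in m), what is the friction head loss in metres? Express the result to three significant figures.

h_f = 10.67·1210·0.0376^1.852 / (120^1.852·0.139^4.8704) = 62.43 m

h_f ≈ 62.4 m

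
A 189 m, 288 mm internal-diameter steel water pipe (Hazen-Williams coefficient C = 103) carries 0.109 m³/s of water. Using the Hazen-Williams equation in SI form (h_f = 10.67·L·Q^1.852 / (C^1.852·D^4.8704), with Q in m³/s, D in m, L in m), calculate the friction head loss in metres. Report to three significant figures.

h_f ≈ 2.67 m

h_f = 10.67·189·0.109^1.852 / (103^1.852·0.288^4.8704) = 2.674 m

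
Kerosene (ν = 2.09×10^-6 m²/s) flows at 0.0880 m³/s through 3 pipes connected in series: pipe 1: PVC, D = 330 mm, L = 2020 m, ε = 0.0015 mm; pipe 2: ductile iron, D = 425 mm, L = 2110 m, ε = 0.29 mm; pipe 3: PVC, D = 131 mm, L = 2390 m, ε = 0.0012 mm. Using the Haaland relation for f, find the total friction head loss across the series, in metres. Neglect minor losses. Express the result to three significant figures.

H ≈ 548 m

Pipe 1: V = 1.029 m/s, Re = 1.62×10^5, ε/D = 4.55×10^-6, f = 0.01617, h_1 = f(L/D)V²/2g = 5.340 m
Pipe 2: V = 0.6203 m/s, Re = 1.26×10^5, ε/D = 6.82×10^-4, f = 0.02031, h_2 = f(L/D)V²/2g = 1.977 m
Pipe 3: V = 6.529 m/s, Re = 4.09×10^5, ε/D = 9.16×10^-6, f = 0.01363, h_3 = f(L/D)V²/2g = 540.4 m
Series → Q common, losses add: H = Σh = 547.7 m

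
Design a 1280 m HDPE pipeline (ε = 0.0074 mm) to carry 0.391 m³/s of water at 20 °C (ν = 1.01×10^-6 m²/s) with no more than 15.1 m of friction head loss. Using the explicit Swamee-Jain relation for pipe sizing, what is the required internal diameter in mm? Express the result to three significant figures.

Swamee-Jain (Type III): D = 0.66·[ε^1.25·(LQ²/(gh_f))^4.75 + ν·Q^9.4·(L/(gh_f))^5.2]^0.04
LQ²/(gh_f) = 1.321; L/(gh_f) = 8.641
Term 1 = ε^1.25·(…)^4.75 = 1.45×10^-6; Term 2 = ν·Q^9.4·(…)^5.2 = 1.10×10^-5
D = 0.66·(1.45×10^-6 + 1.10×10^-5)^0.04 = 0.4201 m = 420 mm
Check: V = 2.82 m/s, Re = 1.17×10^6, f = 0.01176, h_f = 14.5 m ≈ 15.1 m ✓

D ≈ 420 mm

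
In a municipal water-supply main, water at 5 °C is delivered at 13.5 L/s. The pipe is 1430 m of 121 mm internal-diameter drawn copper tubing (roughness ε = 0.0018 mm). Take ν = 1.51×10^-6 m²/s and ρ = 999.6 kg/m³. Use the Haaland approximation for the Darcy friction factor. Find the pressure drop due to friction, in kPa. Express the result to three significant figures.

V = 4Q/(πD²) = 4·0.0135/(π·0.121²) = 1.174 m/s
Re = VD/ν = 1.174·0.121/1.51×10^-6 = 9.41×10^4 → turbulent
ε/D = 0.0018/121 = 1.49×10^-5
Haaland: f = 0.01811
h_f = f(L/D)V²/(2g) = 0.01811·(1430/0.121)·1.174²/(2·9.81) = 15.03 m
Δp = ρg·h_f = 999.6·9.81·15.03 = 147.4 kPa

Δp ≈ 147 kPa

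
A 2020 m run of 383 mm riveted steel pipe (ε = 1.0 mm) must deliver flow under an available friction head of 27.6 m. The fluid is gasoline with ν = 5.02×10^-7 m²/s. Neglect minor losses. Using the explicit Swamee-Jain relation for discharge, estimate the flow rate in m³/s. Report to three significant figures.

Swamee-Jain (Type II): Q = -0.965·√(gD⁵h_f/L)·ln[ε/(3.7D) + √(3.17ν²L/(gD³h_f))]
√(gD⁵h_f/L) = √(9.81·0.383⁵·27.6/2020) = 0.03324
ε/(3.7D) = 7.06×10^-4; √(3.17ν²L/(gD³h_f)) = 1.03×10^-5
Q = -0.965·0.03324·ln(7.160×10^-4) = 0.2323 m³/s
Check: V = 2.02 m/s, Re = 1.54×10^6, f = 0.02532, h_f = 27.7 m ≈ 27.6 m ✓

Q ≈ 0.232 m³/s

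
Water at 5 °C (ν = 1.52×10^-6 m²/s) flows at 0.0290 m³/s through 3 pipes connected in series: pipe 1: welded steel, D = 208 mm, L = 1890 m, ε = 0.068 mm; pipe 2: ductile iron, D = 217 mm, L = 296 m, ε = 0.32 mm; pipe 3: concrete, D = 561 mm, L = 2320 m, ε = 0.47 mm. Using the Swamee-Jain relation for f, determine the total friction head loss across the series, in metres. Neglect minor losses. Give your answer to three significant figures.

Pipe 1: V = 0.8535 m/s, Re = 1.17×10^5, ε/D = 3.27×10^-4, f = 0.01920, h_1 = f(L/D)V²/2g = 6.476 m
Pipe 2: V = 0.7841 m/s, Re = 1.12×10^5, ε/D = 0.00147, f = 0.02367, h_2 = f(L/D)V²/2g = 1.012 m
Pipe 3: V = 0.1173 m/s, Re = 4.33×10^4, ε/D = 8.38×10^-4, f = 0.02421, h_3 = f(L/D)V²/2g = 0.07025 m
Series → Q common, losses add: H = Σh = 7.558 m

H ≈ 7.56 m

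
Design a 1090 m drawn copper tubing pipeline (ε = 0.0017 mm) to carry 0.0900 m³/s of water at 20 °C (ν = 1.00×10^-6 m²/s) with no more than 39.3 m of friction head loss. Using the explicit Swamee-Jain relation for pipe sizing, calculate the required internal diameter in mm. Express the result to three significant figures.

Swamee-Jain (Type III): D = 0.66·[ε^1.25·(LQ²/(gh_f))^4.75 + ν·Q^9.4·(L/(gh_f))^5.2]^0.04
LQ²/(gh_f) = 0.02290; L/(gh_f) = 2.827
Term 1 = ε^1.25·(…)^4.75 = 9.94×10^-16; Term 2 = ν·Q^9.4·(…)^5.2 = 3.29×10^-14
D = 0.66·(9.94×10^-16 + 3.29×10^-14)^0.04 = 0.1909 m = 191 mm
Check: V = 3.15 m/s, Re = 6.00×10^5, f = 0.01283, h_f = 37.0 m ≈ 39.3 m ✓

D ≈ 191 mm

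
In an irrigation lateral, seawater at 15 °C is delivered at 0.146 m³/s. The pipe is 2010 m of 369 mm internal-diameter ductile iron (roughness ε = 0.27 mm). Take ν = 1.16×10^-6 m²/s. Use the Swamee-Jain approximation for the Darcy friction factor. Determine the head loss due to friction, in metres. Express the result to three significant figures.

V = 4Q/(πD²) = 4·0.146/(π·0.369²) = 1.365 m/s
Re = VD/ν = 1.365·0.369/1.16×10^-6 = 4.34×10^5 → turbulent
ε/D = 0.27/369 = 7.32×10^-4
Swamee-Jain: f = 0.01920
h_f = f(L/D)V²/(2g) = 0.01920·(2010/0.369)·1.365²/(2·9.81) = 9.934 m

h_f ≈ 9.93 m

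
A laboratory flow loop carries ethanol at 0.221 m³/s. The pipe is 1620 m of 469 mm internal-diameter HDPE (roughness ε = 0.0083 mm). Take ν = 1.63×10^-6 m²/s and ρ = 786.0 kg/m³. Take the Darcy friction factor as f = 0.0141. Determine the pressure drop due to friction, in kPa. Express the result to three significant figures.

Δp ≈ 31.3 kPa

V = 4Q/(πD²) = 4·0.221/(π·0.469²) = 1.279 m/s
h_f = f(L/D)V²/(2g) = 0.01410·(1620/0.469)·1.279²/(2·9.81) = 4.062 m
Δp = ρg·h_f = 786.0·9.81·4.062 = 31.32 kPa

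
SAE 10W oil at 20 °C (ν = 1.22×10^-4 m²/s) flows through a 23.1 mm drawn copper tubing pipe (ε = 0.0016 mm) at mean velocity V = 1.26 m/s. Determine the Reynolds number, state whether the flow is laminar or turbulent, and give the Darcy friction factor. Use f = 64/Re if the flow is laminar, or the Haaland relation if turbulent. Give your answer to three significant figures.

Re = VD/ν = 1.260·0.0231/1.22×10^-4 = 239
Re < 2300 → laminar → f = 64/Re = 0.2683

Re ≈ 239; laminar; f = 64/Re ≈ 0.268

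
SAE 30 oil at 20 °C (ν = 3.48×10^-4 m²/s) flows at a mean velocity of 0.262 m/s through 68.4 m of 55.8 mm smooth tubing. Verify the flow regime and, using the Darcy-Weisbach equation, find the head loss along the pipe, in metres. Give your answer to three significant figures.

Re = VD/ν = 0.262·0.05580/3.48×10^-4 = 42.0 → laminar (Re < 2300)
f = 64/Re = 1.523
h_f = f(L/D)V²/(2g) = 1.523·(68.4/0.05580)·0.262²/(2·9.81) = 6.534 m

h_f ≈ 6.53 m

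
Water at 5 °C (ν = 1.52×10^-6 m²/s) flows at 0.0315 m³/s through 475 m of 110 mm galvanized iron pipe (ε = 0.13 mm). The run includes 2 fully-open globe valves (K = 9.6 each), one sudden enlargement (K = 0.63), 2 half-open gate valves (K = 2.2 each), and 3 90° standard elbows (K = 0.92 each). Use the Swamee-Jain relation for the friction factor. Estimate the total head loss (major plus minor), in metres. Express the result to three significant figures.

H_L ≈ 67.5 m

V = 4Q/(πD²) = 3.315 m/s; V²/2g = 0.5600 m
Re = 2.40×10^5, ε/D = 0.00118 → f = 0.02168 (Swamee-Jain)
Major: h_f = f(L/D)·V²/2g = 0.02168·4318·0.5600 = 52.42 m
Minor: ΣK = 27.0; h_m = ΣK·V²/2g = 15.11 m
Total H_L = 52.42 + 15.11 = 67.54 m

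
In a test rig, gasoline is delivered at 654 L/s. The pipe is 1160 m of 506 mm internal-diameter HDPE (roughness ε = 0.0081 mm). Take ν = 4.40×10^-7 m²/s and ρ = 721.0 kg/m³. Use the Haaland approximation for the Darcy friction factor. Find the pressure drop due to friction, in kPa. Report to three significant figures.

V = 4Q/(πD²) = 4·0.654/(π·0.506²) = 3.252 m/s
Re = VD/ν = 3.252·0.506/4.40×10^-7 = 3.74×10^6 → turbulent
ε/D = 0.0081/506 = 1.60×10^-5
Haaland: f = 0.01010
h_f = f(L/D)V²/(2g) = 0.01010·(1160/0.506)·3.252²/(2·9.81) = 12.48 m
Δp = ρg·h_f = 721.0·9.81·12.48 = 88.25 kPa

Δp ≈ 88.3 kPa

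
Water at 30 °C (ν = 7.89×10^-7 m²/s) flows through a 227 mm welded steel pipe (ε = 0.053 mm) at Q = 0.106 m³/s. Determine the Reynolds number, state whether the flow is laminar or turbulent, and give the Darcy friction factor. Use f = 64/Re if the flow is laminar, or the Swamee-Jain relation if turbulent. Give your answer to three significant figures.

Re ≈ 7.54×10^5; turbulent; f ≈ 0.0154

V = 4Q/(πD²) = 2.619 m/s
Re = VD/ν = 2.619·0.227/7.89×10^-7 = 7.54×10^5
Re > 4000 → turbulent; ε/D = 2.33×10^-4
Swamee-Jain: f = 0.01537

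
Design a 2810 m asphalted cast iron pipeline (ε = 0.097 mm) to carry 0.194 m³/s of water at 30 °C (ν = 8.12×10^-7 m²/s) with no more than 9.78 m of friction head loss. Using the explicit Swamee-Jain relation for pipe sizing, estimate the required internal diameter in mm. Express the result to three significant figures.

D ≈ 430 mm

Swamee-Jain (Type III): D = 0.66·[ε^1.25·(LQ²/(gh_f))^4.75 + ν·Q^9.4·(L/(gh_f))^5.2]^0.04
LQ²/(gh_f) = 1.102; L/(gh_f) = 29.29
Term 1 = ε^1.25·(…)^4.75 = 1.53×10^-5; Term 2 = ν·Q^9.4·(…)^5.2 = 6.95×10^-6
D = 0.66·(1.53×10^-5 + 6.95×10^-6)^0.04 = 0.4300 m = 430 mm
Check: V = 1.34 m/s, Re = 7.08×10^5, f = 0.01535, h_f = 9.13 m ≈ 9.78 m ✓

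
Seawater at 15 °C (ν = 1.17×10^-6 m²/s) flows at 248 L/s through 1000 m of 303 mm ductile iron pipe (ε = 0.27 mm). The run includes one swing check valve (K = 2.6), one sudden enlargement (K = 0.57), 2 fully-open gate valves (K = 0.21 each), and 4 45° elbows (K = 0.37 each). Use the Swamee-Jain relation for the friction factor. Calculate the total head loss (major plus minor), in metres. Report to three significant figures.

V = 4Q/(πD²) = 3.439 m/s; V²/2g = 0.6029 m
Re = 8.91×10^5, ε/D = 8.91×10^-4 → f = 0.01956 (Swamee-Jain)
Major: h_f = f(L/D)·V²/2g = 0.01956·3300·0.6029 = 38.93 m
Minor: ΣK = 5.07; h_m = ΣK·V²/2g = 3.057 m
Total H_L = 38.93 + 3.057 = 41.98 m

H_L ≈ 42.0 m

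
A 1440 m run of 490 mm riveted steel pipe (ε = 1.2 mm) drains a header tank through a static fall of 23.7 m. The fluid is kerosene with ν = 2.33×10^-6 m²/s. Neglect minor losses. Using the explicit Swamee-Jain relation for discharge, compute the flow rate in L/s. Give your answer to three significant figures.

Swamee-Jain (Type II): Q = -0.965·√(gD⁵h_f/L)·ln[ε/(3.7D) + √(3.17ν²L/(gD³h_f))]
√(gD⁵h_f/L) = √(9.81·0.490⁵·23.7/1440) = 0.06753
ε/(3.7D) = 6.62×10^-4; √(3.17ν²L/(gD³h_f)) = 3.01×10^-5
Q = -0.965·0.06753·ln(6.920×10^-4) = 0.4742 m³/s
Check: V = 2.51 m/s, Re = 5.29×10^5, f = 0.02514, h_f = 23.8 m ≈ 23.7 m ✓

Q ≈ 474 L/s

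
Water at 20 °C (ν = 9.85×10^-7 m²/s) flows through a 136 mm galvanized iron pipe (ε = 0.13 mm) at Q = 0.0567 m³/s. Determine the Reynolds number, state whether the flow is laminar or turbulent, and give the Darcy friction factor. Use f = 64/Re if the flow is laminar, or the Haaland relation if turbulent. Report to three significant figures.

V = 4Q/(πD²) = 3.903 m/s
Re = VD/ν = 3.903·0.136/9.85×10^-7 = 5.39×10^5
Re > 4000 → turbulent; ε/D = 9.56×10^-4
Haaland: f = 0.01996

Re ≈ 5.39×10^5; turbulent; f ≈ 0.0200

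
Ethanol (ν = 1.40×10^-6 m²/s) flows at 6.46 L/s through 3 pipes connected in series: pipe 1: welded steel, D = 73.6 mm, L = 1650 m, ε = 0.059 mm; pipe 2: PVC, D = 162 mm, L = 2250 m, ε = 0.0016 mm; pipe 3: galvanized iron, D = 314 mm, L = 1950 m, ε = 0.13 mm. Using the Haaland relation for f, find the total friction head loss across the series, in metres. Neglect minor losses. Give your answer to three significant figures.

Pipe 1: V = 1.518 m/s, Re = 7.98×10^4, ε/D = 8.02×10^-4, f = 0.02178, h_1 = f(L/D)V²/2g = 57.38 m
Pipe 2: V = 0.3134 m/s, Re = 3.63×10^4, ε/D = 9.88×10^-6, f = 0.02231, h_2 = f(L/D)V²/2g = 1.552 m
Pipe 3: V = 0.08342 m/s, Re = 1.87×10^4, ε/D = 4.14×10^-4, f = 0.02690, h_3 = f(L/D)V²/2g = 0.05925 m
Series → Q common, losses add: H = Σh = 58.99 m

H ≈ 59.0 m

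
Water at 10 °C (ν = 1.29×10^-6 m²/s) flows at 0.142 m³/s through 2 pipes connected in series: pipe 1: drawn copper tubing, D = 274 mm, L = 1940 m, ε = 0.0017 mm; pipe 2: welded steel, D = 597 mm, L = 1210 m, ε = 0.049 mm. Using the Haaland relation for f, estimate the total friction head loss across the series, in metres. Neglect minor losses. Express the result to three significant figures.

Pipe 1: V = 2.408 m/s, Re = 5.12×10^5, ε/D = 6.20×10^-6, f = 0.01308, h_1 = f(L/D)V²/2g = 27.37 m
Pipe 2: V = 0.5073 m/s, Re = 2.35×10^5, ε/D = 8.21×10^-5, f = 0.01565, h_2 = f(L/D)V²/2g = 0.4160 m
Series → Q common, losses add: H = Σh = 27.79 m

H ≈ 27.8 m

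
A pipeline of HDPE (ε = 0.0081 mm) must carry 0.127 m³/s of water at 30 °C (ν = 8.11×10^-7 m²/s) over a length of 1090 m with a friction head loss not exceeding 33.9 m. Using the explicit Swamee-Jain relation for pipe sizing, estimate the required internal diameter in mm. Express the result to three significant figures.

D ≈ 224 mm

Swamee-Jain (Type III): D = 0.66·[ε^1.25·(LQ²/(gh_f))^4.75 + ν·Q^9.4·(L/(gh_f))^5.2]^0.04
LQ²/(gh_f) = 0.05286; L/(gh_f) = 3.278
Term 1 = ε^1.25·(…)^4.75 = 3.72×10^-13; Term 2 = ν·Q^9.4·(…)^5.2 = 1.46×10^-12
D = 0.66·(3.72×10^-13 + 1.46×10^-12)^0.04 = 0.2239 m = 224 mm
Check: V = 3.22 m/s, Re = 8.90×10^5, f = 0.01260, h_f = 32.5 m ≈ 33.9 m ✓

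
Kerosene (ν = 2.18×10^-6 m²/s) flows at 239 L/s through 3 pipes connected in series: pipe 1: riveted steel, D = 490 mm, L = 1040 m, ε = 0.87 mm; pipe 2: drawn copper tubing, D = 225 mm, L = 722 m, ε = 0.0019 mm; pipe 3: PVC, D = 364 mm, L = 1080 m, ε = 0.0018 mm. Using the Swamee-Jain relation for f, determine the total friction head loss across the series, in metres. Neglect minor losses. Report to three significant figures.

Pipe 1: V = 1.267 m/s, Re = 2.85×10^5, ε/D = 0.00178, f = 0.02354, h_1 = f(L/D)V²/2g = 4.090 m
Pipe 2: V = 6.011 m/s, Re = 6.20×10^5, ε/D = 8.44×10^-6, f = 0.01276, h_2 = f(L/D)V²/2g = 75.38 m
Pipe 3: V = 2.297 m/s, Re = 3.83×10^5, ε/D = 4.95×10^-6, f = 0.01380, h_3 = f(L/D)V²/2g = 11.01 m
Series → Q common, losses add: H = Σh = 90.48 m

H ≈ 90.5 m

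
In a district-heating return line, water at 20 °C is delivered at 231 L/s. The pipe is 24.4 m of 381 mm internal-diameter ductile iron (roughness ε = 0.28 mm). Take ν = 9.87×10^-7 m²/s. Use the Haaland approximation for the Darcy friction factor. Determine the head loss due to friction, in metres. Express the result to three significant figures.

h_f ≈ 0.251 m

V = 4Q/(πD²) = 4·0.231/(π·0.381²) = 2.026 m/s
Re = VD/ν = 2.026·0.381/9.87×10^-7 = 7.82×10^5 → turbulent
ε/D = 0.28/381 = 7.35×10^-4
Haaland: f = 0.01870
h_f = f(L/D)V²/(2g) = 0.01870·(24.4/0.381)·2.026²/(2·9.81) = 0.2506 m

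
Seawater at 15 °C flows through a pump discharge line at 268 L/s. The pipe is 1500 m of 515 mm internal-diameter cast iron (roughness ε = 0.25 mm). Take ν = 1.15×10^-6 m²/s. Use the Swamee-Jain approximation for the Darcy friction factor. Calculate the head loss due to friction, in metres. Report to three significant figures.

h_f ≈ 4.32 m

V = 4Q/(πD²) = 4·0.268/(π·0.515²) = 1.287 m/s
Re = VD/ν = 1.287·0.515/1.15×10^-6 = 5.76×10^5 → turbulent
ε/D = 0.25/515 = 4.85×10^-4
Swamee-Jain: f = 0.01756
h_f = f(L/D)V²/(2g) = 0.01756·(1500/0.515)·1.287²/(2·9.81) = 4.316 m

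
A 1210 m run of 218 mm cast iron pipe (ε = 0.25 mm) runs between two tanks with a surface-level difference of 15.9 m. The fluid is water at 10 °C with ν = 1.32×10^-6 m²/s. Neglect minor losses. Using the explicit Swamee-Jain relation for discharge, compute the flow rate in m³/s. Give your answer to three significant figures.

Q ≈ 0.0607 m³/s

Swamee-Jain (Type II): Q = -0.965·√(gD⁵h_f/L)·ln[ε/(3.7D) + √(3.17ν²L/(gD³h_f))]
√(gD⁵h_f/L) = √(9.81·0.218⁵·15.9/1210) = 0.007967
ε/(3.7D) = 3.10×10^-4; √(3.17ν²L/(gD³h_f)) = 6.43×10^-5
Q = -0.965·0.007967·ln(3.743×10^-4) = 0.06066 m³/s
Check: V = 1.63 m/s, Re = 2.68×10^5, f = 0.02144, h_f = 16.0 m ≈ 15.9 m ✓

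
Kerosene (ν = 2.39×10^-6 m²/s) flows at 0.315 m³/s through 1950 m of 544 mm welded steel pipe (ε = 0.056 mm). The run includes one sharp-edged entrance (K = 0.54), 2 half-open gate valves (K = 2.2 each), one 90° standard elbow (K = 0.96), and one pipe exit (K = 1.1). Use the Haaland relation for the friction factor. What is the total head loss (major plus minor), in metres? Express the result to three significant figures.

V = 4Q/(πD²) = 1.355 m/s; V²/2g = 0.09362 m
Re = 3.08×10^5, ε/D = 1.03×10^-4 → f = 0.01520 (Haaland)
Major: h_f = f(L/D)·V²/2g = 0.01520·3585·0.09362 = 5.100 m
Minor: ΣK = 7.00; h_m = ΣK·V²/2g = 0.6553 m
Total H_L = 5.100 + 0.6553 = 5.755 m

H_L ≈ 5.75 m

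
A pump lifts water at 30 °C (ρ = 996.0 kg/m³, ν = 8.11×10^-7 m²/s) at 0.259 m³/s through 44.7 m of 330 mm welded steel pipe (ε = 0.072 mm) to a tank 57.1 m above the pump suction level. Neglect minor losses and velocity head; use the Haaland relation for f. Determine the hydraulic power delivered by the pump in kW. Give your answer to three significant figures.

P_hyd ≈ 147 kW

V = 4Q/(πD²) = 3.028 m/s; Re = 1.23×10^6; ε/D = 2.18×10^-4; f = 0.01466
h_f = f(L/D)V²/2g = 0.9281 m
Total head H = z + h_f = 57.1 + 0.9281 = 58.03 m
P_hyd = ρgQH = 996.0·9.81·0.259·58.03 = 146.8 kW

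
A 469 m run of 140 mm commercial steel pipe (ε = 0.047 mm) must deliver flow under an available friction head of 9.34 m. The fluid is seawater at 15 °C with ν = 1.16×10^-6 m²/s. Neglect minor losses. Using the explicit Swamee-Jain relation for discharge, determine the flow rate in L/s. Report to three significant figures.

Q ≈ 27.0 L/s

Swamee-Jain (Type II): Q = -0.965·√(gD⁵h_f/L)·ln[ε/(3.7D) + √(3.17ν²L/(gD³h_f))]
√(gD⁵h_f/L) = √(9.81·0.140⁵·9.34/469) = 0.003241
ε/(3.7D) = 9.07×10^-5; √(3.17ν²L/(gD³h_f)) = 8.92×10^-5
Q = -0.965·0.003241·ln(1.799×10^-4) = 0.02697 m³/s
Check: V = 1.75 m/s, Re = 2.11×10^5, f = 0.01790, h_f = 9.38 m ≈ 9.34 m ✓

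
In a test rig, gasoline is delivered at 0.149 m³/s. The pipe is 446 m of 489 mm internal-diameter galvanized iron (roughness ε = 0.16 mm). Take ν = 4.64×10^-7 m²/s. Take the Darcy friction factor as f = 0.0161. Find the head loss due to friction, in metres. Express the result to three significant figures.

V = 4Q/(πD²) = 4·0.149/(π·0.489²) = 0.7934 m/s
h_f = f(L/D)V²/(2g) = 0.01610·(446/0.489)·0.7934²/(2·9.81) = 0.4711 m

h_f ≈ 0.471 m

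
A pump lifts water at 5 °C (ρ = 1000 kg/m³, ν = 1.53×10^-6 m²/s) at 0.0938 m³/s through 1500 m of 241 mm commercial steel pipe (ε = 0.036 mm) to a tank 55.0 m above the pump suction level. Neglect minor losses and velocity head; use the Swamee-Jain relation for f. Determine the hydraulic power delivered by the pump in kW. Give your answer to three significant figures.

P_hyd ≈ 70.0 kW

V = 4Q/(πD²) = 2.056 m/s; Re = 3.24×10^5; ε/D = 1.49×10^-4; f = 0.01574
h_f = f(L/D)V²/2g = 21.11 m
Total head H = z + h_f = 55.0 + 21.11 = 76.11 m
P_hyd = ρgQH = 1000·9.81·0.0938·76.11 = 70.04 kW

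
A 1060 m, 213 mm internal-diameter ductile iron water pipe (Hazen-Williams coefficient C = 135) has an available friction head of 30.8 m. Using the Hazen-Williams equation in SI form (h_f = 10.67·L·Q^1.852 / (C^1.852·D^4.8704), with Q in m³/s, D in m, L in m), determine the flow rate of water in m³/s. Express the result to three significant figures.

Rearranging: Q = [h_f·C^1.852·D^4.8704 / (10.67·L)]^(1/1.852)
Q = [30.8·135^1.852·0.213^4.8704 / (10.67·1060)]^0.540 = 0.09531 m³/s

Q ≈ 0.0953 m³/s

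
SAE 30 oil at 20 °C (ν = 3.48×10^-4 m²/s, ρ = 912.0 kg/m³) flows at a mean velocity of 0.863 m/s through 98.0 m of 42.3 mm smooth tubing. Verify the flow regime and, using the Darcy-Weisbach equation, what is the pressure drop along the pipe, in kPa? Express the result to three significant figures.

Re = VD/ν = 0.863·0.04230/3.48×10^-4 = 105 → laminar (Re < 2300)
f = 64/Re = 0.6101
h_f = f(L/D)V²/(2g) = 0.6101·(98.0/0.04230)·0.863²/(2·9.81) = 53.66 m
Δp = ρg·h_f = 912.0·9.81·53.66 = 480.0 kPa

Δp ≈ 480 kPa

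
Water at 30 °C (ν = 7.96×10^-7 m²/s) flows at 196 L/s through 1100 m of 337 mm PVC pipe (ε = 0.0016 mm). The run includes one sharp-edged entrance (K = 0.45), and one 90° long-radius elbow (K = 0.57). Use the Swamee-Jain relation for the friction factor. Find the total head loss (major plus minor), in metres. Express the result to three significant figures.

H_L ≈ 9.78 m

V = 4Q/(πD²) = 2.197 m/s; V²/2g = 0.2461 m
Re = 9.30×10^5, ε/D = 4.75×10^-6 → f = 0.01186 (Swamee-Jain)
Major: h_f = f(L/D)·V²/2g = 0.01186·3264·0.2461 = 9.530 m
Minor: ΣK = 1.02; h_m = ΣK·V²/2g = 0.2510 m
Total H_L = 9.530 + 0.2510 = 9.781 m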